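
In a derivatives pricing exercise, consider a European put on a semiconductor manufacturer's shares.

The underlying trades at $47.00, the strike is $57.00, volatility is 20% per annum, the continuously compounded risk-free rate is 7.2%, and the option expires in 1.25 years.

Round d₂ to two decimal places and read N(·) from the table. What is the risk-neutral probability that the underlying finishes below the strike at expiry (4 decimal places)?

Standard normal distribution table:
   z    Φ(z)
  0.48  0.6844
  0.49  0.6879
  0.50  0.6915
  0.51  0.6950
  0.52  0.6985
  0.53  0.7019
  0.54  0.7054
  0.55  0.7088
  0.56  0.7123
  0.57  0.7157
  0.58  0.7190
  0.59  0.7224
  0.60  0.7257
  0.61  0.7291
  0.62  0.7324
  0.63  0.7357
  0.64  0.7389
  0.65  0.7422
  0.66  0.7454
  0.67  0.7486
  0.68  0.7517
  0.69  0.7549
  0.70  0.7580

0.7157

σ√T = 0.2·√1.25 = 0.2236
d₁ = [ln(47/57) + (0.072 + 0.2²/2)·1.25] / 0.2236 = [-0.1929 + 0.1150] / 0.2236 = -0.3484 ⇒ -0.35
d₂ = d₁ − σ√T = -0.3484 − 0.2236 = -0.5720 ⇒ -0.57
Pr(exercise) under Q = N(−d₂) = N(0.57) = 0.7157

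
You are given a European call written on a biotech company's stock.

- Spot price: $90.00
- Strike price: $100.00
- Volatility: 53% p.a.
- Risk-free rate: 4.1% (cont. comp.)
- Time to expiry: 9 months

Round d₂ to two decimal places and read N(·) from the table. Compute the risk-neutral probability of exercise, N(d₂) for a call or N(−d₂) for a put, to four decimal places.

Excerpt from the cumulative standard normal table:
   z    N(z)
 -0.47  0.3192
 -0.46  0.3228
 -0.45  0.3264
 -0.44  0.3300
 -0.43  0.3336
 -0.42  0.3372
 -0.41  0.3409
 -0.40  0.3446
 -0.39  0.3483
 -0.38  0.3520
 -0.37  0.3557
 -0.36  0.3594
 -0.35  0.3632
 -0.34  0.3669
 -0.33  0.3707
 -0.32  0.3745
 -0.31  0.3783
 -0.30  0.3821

0.3483

σ√T = 0.53·√0.75 = 0.4590
ln(S/K) + (r + σ²/2)T = ln(90/100) + (0.041 + 0.53²/2)·0.75 = -0.1054 + 0.1361 = 0.0307
d₁ = 0.0307 / 0.4590 = 0.0669 ≈ 0.07
d₂ = d₁ − σ√T = 0.0669 − 0.4590 = -0.3920 ≈ -0.39
Pr(exercise) under Q = N(d₂) = 0.3483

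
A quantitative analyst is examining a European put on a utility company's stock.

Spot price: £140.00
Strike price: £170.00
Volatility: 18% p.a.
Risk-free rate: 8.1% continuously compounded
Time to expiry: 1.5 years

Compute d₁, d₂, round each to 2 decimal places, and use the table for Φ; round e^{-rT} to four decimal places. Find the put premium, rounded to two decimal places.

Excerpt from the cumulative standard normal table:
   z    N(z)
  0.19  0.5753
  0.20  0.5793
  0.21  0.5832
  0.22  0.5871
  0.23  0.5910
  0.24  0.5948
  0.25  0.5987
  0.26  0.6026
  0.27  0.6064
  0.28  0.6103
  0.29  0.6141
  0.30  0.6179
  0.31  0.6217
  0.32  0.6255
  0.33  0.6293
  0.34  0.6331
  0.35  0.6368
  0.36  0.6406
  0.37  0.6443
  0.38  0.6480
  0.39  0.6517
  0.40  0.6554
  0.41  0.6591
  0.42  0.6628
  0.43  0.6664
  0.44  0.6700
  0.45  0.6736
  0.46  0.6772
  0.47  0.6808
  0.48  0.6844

T = 1.5;  σ√T = 0.2205
d₁ = [ln(140/170) + (0.081 + ½·0.18²)·1.5] / (σ√T) = (-0.1942 + 0.1458) / 0.2205 = -0.2193 which rounds to -0.22
d₂ = -0.2193 − 0.2205 = -0.4398 which rounds to -0.44
e^(−rT) = e^(−0.081·1.5) = 0.8856
P = 170·0.8856·N(0.44) − 140·N(0.22) = 170·0.8856·0.6700 − 140·0.5871 = 100.8698 − 82.1940 = 18.6758

£18.68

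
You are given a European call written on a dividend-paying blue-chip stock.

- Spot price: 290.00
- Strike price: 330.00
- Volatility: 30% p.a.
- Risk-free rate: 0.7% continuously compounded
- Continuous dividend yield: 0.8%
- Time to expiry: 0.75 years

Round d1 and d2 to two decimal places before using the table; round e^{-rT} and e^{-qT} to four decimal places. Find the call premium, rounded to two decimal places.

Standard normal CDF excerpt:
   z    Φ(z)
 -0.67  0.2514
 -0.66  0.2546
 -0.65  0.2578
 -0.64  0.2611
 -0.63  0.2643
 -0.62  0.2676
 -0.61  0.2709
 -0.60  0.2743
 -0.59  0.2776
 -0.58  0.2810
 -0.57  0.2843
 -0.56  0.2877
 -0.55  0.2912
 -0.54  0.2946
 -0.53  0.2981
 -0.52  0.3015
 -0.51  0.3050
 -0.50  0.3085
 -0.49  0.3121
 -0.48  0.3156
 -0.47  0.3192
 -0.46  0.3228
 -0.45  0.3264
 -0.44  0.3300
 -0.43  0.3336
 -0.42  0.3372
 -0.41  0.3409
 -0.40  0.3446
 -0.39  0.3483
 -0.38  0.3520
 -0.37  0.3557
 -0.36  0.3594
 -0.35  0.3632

σ√T = 0.3·√0.75 = 0.2598
d₁ = [ln(290/330) + (0.007 − 0.008 + ½·0.3²)·0.75] / (σ√T) = (-0.1292 + 0.0330) / 0.2598 = -0.3703 → -0.37
d₂ = -0.3703 − 0.2598 = -0.6301 → -0.63
e^(−qT) = e^(−0.008·0.75) = 0.9940;  e^(−rT) = e^(−0.007·0.75) = 0.9948
N(d₁) = N(-0.37) = 0.3557;  N(d₂) = N(-0.63) = 0.2643
C = 290·0.9940·0.3557 − 330·0.9948·0.2643 = 102.5341 − 86.7655 = 15.7686

15.77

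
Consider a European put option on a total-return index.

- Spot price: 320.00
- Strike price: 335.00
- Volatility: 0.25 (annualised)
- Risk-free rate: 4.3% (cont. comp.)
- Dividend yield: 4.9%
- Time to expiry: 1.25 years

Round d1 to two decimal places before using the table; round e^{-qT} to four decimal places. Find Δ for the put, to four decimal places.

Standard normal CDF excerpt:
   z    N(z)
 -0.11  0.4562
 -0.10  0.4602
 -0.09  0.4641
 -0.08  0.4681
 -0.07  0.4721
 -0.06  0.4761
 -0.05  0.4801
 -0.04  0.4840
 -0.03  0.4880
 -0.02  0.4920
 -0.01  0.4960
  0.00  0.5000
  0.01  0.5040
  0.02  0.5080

-0.4890

σ√T = 0.25 × 1.1180 = 0.2795
d₁ = [ln(320/335) + (0.043 − 0.049 + ½·0.25²)·1.25] / (σ√T) = (-0.0458 + 0.0316) / 0.2795 = -0.0510 → -0.05
N(d₁) = N(-0.05) = 0.4801
Δ_put = e^(−qT)·(N(d₁) − 1) = 0.9406·(0.4801 − 1) = -0.4890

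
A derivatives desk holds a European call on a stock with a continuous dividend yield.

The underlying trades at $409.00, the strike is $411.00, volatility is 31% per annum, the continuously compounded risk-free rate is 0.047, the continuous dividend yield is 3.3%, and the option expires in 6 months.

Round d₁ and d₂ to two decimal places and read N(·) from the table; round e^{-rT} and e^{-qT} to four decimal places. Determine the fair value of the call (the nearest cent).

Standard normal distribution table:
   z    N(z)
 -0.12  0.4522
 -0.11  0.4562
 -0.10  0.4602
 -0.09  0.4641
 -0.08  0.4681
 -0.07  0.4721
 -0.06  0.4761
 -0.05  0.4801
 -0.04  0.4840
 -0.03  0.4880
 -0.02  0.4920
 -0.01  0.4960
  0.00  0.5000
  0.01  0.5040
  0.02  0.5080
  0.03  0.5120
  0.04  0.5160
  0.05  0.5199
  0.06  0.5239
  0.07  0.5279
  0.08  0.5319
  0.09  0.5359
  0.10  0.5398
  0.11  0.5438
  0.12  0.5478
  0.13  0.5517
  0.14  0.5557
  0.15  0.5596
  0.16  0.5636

T = 0.5;  σ√T = 0.2192
ln(S/K) + (r − q + σ²/2)T = ln(409/411) + (0.047 − 0.033 + 0.31²/2)·0.5 = -0.0049 + 0.0310 = 0.0261
d₁ = 0.0261 / 0.2192 = 0.1193 → 0.12
d₂ = d₁ − σ√T = 0.1193 − 0.2192 = -0.0999 → -0.10
exp(−qT) = exp(−0.033·0.5) = 0.9836;  exp(−rT) = exp(−0.047·0.5) = 0.9768
N(d₁) = N(0.12) = 0.5478;  N(d₂) = N(-0.10) = 0.4602
C = 409·0.9836·0.5478 − 411·0.9768·0.4602 = 220.3758 − 184.7541 = 35.6217

$35.62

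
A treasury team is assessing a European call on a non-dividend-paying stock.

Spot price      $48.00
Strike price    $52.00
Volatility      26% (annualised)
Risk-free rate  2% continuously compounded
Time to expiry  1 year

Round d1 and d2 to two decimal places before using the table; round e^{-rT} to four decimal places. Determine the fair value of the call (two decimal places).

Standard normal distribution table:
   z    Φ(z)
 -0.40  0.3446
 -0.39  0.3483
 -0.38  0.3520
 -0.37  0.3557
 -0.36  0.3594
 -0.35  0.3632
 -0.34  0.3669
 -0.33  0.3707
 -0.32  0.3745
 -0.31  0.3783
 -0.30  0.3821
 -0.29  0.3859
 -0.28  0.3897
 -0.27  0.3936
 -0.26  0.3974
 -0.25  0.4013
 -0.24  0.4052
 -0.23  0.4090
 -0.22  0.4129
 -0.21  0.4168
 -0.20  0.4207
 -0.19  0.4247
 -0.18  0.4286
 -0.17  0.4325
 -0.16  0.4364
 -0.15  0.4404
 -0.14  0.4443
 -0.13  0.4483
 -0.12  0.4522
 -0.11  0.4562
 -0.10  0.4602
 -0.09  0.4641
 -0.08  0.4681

$3.77

T = 1;  σ√T = 0.2600
ln(S/K) + (r + σ²/2)T = ln(48/52) + (0.02 + 0.26²/2)·1 = -0.0800 + 0.0538 = -0.0262
d₁ = -0.0262 / 0.2600 = -0.1009 ⇒ -0.10
d₂ = d₁ − σ√T = -0.1009 − 0.2600 = -0.3609 ⇒ -0.36
e^(−rT) = e^(−0.02·1) = 0.9802
C = 48·N(-0.10) − 52·0.9802·N(-0.36) = 48·0.4602 − 52·0.9802·0.3594 = 22.0896 − 18.3188 = 3.7708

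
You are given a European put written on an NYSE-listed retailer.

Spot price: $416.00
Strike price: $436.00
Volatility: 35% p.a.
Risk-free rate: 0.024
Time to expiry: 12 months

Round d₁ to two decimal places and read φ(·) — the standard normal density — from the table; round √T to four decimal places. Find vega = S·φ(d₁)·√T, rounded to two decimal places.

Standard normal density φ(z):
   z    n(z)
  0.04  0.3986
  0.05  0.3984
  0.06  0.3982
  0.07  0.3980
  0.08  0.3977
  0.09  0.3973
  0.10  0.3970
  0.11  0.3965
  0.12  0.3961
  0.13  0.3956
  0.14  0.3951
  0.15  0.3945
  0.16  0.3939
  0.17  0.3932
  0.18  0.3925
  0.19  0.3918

164.94

σ√T = 0.35 × 1.0000 = 0.3500
d₁ = [ln(416/436) + (0.024 + ½·0.35²)·1] / (σ√T) = (-0.0470 + 0.0852) / 0.3500 = 0.1094 which rounds to 0.11
√T = √1 = 1.0000
φ(d₁) = φ(0.11) = 0.3965
vega = S·φ(d₁)·√T = 416·0.3965·1.0000 = 164.9440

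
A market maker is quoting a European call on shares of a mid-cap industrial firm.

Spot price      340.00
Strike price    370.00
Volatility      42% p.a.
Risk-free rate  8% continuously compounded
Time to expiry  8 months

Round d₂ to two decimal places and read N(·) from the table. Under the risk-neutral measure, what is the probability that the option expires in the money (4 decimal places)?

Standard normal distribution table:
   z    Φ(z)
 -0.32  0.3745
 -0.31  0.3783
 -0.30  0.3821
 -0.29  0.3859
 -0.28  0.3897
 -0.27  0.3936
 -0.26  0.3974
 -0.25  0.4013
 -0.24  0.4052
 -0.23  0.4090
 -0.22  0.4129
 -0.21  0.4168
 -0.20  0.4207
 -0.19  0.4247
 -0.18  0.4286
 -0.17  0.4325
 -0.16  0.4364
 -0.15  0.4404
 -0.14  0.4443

0.3974

σ√T = 0.42·√0.6667 = 0.3429
d₁ = [ln(340/370) + (0.08 + ½·0.42²)·0.6667] / (σ√T) = (-0.0846 + 0.1121) / 0.3429 = 0.0804 ≈ 0.08
d₂ = 0.0804 − 0.3429 = -0.2625 ≈ -0.26
Risk-neutral Pr[S_T > K] = N(d₂) = N(-0.26) = 0.3974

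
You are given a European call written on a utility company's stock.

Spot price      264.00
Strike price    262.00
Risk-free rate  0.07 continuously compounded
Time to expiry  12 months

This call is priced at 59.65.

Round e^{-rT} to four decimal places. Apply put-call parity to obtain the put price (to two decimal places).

39.94

e^(−rT) = e^(−0.07·1) = 0.9324
Put-call parity: C − P = S − K·e^(−rT) = 264 − 262·0.9324 = 264 − 244.2888 = 19.7112
P = C − (C − P) = 59.65 − (19.7112) = 39.9388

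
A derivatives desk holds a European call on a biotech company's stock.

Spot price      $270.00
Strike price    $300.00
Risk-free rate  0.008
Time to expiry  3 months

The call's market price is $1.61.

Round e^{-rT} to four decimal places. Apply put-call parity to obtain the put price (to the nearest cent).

e^(−rT) = e^(−0.008·0.25) = 0.9980
Put-call parity: C − P = S − K·e^(−rT) = 270 − 300·0.9980 = 270 − 299.4000 = -29.4000
P = C − (C − P) = 1.61 − (-29.4000) = 31.0100

$31.01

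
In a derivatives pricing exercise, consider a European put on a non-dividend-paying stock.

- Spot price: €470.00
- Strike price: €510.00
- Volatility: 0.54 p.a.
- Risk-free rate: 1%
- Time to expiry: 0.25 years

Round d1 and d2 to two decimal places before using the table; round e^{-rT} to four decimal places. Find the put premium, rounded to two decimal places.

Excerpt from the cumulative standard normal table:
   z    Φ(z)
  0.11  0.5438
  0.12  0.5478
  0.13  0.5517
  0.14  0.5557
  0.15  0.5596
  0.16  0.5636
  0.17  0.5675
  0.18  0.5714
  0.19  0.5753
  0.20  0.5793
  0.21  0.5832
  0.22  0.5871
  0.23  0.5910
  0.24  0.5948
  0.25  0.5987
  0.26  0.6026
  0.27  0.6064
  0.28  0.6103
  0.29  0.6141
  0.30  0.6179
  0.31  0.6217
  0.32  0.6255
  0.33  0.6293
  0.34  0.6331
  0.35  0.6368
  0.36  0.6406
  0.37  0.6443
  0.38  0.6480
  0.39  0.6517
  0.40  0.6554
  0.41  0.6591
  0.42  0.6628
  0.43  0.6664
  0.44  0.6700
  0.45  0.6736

€74.12

T = 0.25;  σ√T = 0.2700
d₁ = [ln(470/510) + (0.01 + 0.54²/2)·0.25] / 0.2700 = [-0.0817 + 0.0390] / 0.2700 = -0.1583 ⇒ -0.16
d₂ = d₁ − σ√T = -0.1583 − 0.2700 = -0.4283 ⇒ -0.43
e^(−rT) = e^(−0.01·0.25) = 0.9975
P = 510·0.9975·N(0.43) − 470·N(0.16) = 510·0.9975·0.6664 − 470·0.5636 = 339.0143 − 264.8920 = 74.1223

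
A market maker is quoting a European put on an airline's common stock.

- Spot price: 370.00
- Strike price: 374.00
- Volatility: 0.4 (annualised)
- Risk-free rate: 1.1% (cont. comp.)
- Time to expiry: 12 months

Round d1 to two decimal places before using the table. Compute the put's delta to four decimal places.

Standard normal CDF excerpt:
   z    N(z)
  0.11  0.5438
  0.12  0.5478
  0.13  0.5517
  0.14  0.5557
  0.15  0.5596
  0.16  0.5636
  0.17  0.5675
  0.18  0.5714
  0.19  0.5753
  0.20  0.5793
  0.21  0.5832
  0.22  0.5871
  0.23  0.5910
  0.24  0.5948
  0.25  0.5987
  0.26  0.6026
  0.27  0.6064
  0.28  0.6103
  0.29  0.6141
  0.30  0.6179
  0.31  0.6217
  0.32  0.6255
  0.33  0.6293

-0.4207

σ√T = 0.4 × 1.0000 = 0.4000
d₁ = [ln(370/374) + (0.011 + 0.4²/2)·1] / 0.4000 = [-0.0108 + 0.0910] / 0.4000 = 0.2006 ≈ 0.20
N(d₁) = N(0.20) = 0.5793
Δ_put = N(d₁) − 1 = 0.5793 − 1 = -0.4207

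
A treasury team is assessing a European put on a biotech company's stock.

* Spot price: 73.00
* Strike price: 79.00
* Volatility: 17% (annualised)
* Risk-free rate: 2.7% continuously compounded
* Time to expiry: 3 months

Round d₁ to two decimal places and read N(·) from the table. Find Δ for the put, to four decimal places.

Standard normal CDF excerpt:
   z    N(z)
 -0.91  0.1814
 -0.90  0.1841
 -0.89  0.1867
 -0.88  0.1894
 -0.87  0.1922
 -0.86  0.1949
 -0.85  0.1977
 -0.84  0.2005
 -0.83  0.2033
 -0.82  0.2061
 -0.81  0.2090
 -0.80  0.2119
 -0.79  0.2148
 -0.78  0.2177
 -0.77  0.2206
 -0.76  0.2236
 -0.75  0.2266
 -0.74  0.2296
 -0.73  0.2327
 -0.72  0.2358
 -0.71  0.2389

T = 0.25;  σ√T = 0.0850
ln(S/K) + (r + σ²/2)T = ln(73/79) + (0.027 + 0.17²/2)·0.25 = -0.0790 + 0.0104 = -0.0686
d₁ = -0.0686 / 0.0850 = -0.8074 ⇒ -0.81
N(d₁) = N(-0.81) = 0.2090
Δ_put = N(d₁) − 1 = 0.2090 − 1 = -0.7910

-0.7910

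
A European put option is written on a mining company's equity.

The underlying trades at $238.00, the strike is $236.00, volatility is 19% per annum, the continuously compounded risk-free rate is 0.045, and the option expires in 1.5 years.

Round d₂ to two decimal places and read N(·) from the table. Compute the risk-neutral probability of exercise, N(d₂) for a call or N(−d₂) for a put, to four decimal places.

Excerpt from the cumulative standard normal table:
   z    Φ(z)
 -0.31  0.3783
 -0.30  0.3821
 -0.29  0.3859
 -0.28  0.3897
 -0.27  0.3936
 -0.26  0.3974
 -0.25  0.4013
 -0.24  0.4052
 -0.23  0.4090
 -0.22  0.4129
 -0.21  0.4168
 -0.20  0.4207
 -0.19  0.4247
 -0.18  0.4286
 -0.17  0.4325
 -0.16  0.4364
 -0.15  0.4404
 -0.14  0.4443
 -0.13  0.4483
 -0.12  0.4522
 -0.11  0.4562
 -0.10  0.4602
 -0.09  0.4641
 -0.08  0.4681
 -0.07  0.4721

0.4168

σ√T = 0.19·√1.5 = 0.2327
ln(S/K) + (r + σ²/2)T = ln(238/236) + (0.045 + 0.19²/2)·1.5 = 0.0084 + 0.0946 = 0.1030
d₁ = 0.1030 / 0.2327 = 0.4427 → 0.44
d₂ = d₁ − σ√T = 0.4427 − 0.2327 = 0.2100 → 0.21
Risk-neutral Pr[S_T < K] = N(−d₂) = N(-0.21) = 0.4168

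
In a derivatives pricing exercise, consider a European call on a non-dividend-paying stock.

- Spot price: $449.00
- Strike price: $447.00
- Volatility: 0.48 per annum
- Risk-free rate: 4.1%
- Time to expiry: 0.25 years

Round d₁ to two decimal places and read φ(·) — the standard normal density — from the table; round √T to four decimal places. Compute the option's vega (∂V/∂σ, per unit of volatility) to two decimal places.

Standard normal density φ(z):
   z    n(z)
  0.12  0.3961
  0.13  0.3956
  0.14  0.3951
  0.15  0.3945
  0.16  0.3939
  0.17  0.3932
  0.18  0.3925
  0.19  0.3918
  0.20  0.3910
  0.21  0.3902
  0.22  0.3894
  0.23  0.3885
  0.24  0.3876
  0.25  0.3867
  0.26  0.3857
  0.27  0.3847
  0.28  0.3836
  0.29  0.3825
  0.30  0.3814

88.12

σ√T = 0.48·√0.25 = 0.2400
d₁ = [ln(449/447) + (0.041 + ½·0.48²)·0.25] / (σ√T) = (0.0045 + 0.0391) / 0.2400 = 0.1813 → 0.18
√T = √0.25 = 0.5000
φ(d₁) = φ(0.18) = 0.3925
vega = S·φ(d₁)·√T = 449·0.3925·0.5000 = 88.1163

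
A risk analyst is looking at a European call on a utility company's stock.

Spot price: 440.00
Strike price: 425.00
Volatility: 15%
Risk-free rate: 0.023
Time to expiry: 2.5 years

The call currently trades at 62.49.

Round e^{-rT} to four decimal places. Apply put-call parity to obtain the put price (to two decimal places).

e^(−rT) = e^(−0.023·2.5) = 0.9441
Put-call parity: C − P = S − K·e^(−rT) = 440 − 425·0.9441 = 440 − 401.2425 = 38.7575
P = C − (C − P) = 62.49 − (38.7575) = 23.7325

23.73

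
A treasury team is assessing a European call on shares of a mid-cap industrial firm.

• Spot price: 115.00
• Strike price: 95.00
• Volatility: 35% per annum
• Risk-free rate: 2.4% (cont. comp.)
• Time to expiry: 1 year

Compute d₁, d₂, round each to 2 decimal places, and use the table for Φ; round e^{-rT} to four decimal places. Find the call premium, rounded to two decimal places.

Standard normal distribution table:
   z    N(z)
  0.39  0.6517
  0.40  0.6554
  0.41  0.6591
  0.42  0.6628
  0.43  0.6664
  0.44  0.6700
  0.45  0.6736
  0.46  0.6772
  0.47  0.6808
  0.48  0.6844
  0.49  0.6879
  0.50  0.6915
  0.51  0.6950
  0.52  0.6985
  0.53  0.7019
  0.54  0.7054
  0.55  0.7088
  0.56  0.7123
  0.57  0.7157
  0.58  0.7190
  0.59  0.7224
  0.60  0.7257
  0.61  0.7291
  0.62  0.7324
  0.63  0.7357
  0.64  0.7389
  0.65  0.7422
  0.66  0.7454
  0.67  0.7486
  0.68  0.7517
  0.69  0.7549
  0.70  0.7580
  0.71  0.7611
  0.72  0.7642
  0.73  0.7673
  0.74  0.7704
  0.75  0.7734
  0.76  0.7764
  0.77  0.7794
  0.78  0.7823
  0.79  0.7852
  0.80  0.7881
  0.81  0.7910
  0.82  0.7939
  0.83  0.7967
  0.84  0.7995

28.16

T = 1;  σ√T = 0.3500
d₁ = [ln(115/95) + (0.024 + 0.35²/2)·1] / 0.3500 = [0.1911 + 0.0852] / 0.3500 = 0.7894 ≈ 0.79
d₂ = d₁ − σ√T = 0.7894 − 0.3500 = 0.4394 ≈ 0.44
e^(−rT) = e^(−0.024·1) = 0.9763
C = 115·N(0.79) − 95·0.9763·N(0.44) = 115·0.7852 − 95·0.9763·0.6700 = 90.2980 − 62.1415 = 28.1565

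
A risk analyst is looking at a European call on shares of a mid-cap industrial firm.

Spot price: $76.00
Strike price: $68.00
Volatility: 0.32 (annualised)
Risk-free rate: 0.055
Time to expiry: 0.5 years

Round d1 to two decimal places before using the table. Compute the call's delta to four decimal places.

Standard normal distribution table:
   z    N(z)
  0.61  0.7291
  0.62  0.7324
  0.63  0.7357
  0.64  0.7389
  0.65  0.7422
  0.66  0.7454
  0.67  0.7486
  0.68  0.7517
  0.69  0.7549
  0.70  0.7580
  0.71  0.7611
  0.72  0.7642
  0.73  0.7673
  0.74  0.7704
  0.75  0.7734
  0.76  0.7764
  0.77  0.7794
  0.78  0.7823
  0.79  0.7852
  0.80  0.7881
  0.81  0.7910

0.7673

σ√T = 0.32·√0.5 = 0.2263
ln(S/K) + (r + σ²/2)T = ln(76/68) + (0.055 + 0.32²/2)·0.5 = 0.1112 + 0.0531 = 0.1643
d₁ = 0.1643 / 0.2263 = 0.7262 ⇒ 0.73
N(d₁) = N(0.73) = 0.7673
Δ_call = N(d₁) = 0.7673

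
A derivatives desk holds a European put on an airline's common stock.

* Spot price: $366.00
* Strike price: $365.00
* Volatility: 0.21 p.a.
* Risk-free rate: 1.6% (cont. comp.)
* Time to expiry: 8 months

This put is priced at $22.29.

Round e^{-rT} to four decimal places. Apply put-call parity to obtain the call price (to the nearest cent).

$27.16

exp(−rT) = exp(−0.016·0.6667) = 0.9894
Put-call parity: C − P = S − K·e^(−rT) = 366 − 365·0.9894 = 366 − 361.1310 = 4.8690
C = P + (C − P) = 22.29 + (4.8690) = 27.1590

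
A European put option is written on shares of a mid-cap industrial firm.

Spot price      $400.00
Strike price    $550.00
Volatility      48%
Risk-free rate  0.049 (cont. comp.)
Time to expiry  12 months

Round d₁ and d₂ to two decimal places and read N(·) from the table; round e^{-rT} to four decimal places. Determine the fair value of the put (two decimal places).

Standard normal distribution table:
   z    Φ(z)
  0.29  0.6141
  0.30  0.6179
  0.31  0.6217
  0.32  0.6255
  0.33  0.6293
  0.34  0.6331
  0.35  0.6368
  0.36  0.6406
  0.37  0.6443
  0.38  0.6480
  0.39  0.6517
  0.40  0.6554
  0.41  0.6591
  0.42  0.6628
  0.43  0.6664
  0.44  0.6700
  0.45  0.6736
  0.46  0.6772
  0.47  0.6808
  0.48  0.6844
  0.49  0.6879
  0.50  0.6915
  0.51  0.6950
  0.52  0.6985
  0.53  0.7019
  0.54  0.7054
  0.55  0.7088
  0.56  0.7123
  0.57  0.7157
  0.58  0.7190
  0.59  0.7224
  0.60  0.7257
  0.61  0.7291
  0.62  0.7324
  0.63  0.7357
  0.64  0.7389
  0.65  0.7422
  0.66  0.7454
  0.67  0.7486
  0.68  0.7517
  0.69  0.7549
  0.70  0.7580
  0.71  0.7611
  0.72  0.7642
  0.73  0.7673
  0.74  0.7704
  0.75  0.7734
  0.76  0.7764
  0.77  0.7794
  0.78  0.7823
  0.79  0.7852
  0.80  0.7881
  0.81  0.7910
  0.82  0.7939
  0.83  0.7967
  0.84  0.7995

σ√T = 0.48·√1 = 0.4800
d₁ = [ln(400/550) + (0.049 + ½·0.48²)·1] / (σ√T) = (-0.3185 + 0.1642) / 0.4800 = -0.3214 ≈ -0.32
d₂ = -0.3214 − 0.4800 = -0.8014 ≈ -0.80
e^(−rT) = e^(−0.049·1) = 0.9522
N(−d₂) = N(0.80) = 0.7881;  N(−d₁) = N(0.32) = 0.6255
P = 550·0.9522·0.7881 − 400·0.6255 = 412.7359 − 250.2000 = 162.5359

$162.54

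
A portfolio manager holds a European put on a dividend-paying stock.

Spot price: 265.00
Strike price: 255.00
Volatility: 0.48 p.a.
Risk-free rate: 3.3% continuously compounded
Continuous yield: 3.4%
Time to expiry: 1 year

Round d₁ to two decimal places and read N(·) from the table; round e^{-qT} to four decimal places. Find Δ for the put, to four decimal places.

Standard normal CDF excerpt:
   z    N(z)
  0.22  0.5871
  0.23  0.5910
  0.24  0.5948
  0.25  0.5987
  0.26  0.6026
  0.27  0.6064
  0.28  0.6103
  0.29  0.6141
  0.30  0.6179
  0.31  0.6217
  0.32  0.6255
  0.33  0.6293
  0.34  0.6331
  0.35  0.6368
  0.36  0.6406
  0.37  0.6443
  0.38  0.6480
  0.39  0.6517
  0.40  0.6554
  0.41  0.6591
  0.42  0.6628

σ√T = 0.48 × 1.0000 = 0.4800
d₁ = [ln(265/255) + (0.033 − 0.034 + 0.48²/2)·1] / 0.4800 = [0.0385 + 0.1142] / 0.4800 = 0.3181 → 0.32
N(d₁) = N(0.32) = 0.6255
Δ_put = exp(−qT)·(N(d₁) − 1) = 0.9666·(0.6255 − 1) = -0.3620

-0.3620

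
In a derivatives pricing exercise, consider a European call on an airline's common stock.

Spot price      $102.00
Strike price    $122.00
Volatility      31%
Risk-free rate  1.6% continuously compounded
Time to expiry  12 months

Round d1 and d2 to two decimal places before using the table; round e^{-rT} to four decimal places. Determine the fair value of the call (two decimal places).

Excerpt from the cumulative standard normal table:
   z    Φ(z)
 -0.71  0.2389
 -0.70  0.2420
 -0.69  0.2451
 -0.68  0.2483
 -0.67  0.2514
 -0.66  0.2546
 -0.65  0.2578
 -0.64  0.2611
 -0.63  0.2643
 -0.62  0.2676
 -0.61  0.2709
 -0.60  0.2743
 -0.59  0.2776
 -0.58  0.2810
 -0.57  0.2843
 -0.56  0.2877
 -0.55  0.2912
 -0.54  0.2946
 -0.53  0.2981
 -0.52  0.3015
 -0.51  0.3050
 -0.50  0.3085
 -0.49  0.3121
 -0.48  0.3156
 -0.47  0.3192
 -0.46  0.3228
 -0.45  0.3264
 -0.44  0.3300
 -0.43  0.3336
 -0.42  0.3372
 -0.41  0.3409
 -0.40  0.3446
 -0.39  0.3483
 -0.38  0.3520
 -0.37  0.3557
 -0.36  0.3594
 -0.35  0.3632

T = 1;  σ√T = 0.3100
d₁ = [ln(102/122) + (0.016 + ½·0.31²)·1] / (σ√T) = (-0.1790 + 0.0640) / 0.3100 = -0.3710 ⇒ -0.37
d₂ = -0.3710 − 0.3100 = -0.6810 ⇒ -0.68
e^(−rT) = e^(−0.016·1) = 0.9841
C = 102·N(-0.37) − 122·0.9841·N(-0.68) = 102·0.3557 − 122·0.9841·0.2483 = 36.2814 − 29.8109 = 6.4705

$6.47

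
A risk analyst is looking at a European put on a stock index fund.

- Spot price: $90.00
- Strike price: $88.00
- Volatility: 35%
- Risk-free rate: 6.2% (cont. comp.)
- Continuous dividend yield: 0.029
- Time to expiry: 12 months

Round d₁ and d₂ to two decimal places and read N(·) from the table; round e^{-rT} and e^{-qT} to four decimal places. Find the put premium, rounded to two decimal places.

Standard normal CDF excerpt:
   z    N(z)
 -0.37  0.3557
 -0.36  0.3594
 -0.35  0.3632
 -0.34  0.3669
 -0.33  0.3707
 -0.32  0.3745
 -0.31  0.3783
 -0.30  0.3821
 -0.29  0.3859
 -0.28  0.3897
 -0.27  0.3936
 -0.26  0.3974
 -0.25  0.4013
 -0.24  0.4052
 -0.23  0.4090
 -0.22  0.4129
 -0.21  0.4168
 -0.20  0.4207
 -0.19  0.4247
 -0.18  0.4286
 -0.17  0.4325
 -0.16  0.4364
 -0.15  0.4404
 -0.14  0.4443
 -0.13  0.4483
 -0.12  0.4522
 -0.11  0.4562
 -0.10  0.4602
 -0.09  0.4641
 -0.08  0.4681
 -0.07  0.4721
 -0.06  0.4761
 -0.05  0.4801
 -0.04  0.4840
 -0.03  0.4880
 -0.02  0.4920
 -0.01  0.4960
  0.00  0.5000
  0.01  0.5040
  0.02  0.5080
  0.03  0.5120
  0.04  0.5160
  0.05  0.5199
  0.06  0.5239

σ√T = 0.35·√1 = 0.3500
d₁ = [ln(90/88) + (0.062 − 0.029 + 0.35²/2)·1] / 0.3500 = [0.0225 + 0.0943] / 0.3500 = 0.3335 ≈ 0.33
d₂ = d₁ − σ√T = 0.3335 − 0.3500 = -0.0165 ≈ -0.02
e^(−qT) = e^(−0.029·1) = 0.9714;  e^(−rT) = e^(−0.062·1) = 0.9399
N(−d₂) = N(0.02) = 0.5080;  N(−d₁) = N(-0.33) = 0.3707
P = 88·0.9399·0.5080 − 90·0.9714·0.3707 = 42.0173 − 32.4088 = 9.6085

$9.61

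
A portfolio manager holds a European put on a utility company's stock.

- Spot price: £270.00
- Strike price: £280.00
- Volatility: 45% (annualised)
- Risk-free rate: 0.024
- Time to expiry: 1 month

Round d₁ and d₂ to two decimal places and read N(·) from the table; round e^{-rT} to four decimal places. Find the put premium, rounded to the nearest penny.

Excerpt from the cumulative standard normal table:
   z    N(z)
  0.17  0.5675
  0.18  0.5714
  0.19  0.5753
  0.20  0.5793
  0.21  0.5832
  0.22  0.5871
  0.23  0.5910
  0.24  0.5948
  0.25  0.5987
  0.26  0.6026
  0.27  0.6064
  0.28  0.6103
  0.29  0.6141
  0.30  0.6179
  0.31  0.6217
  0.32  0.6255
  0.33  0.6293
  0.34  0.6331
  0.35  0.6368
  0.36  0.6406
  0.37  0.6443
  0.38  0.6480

σ√T = 0.45·√0.08333 = 0.1299
d₁ = [ln(270/280) + (0.024 + ½·0.45²)·0.08333] / (σ√T) = (-0.0364 + 0.0104) / 0.1299 = -0.1996 ≈ -0.20
d₂ = -0.1996 − 0.1299 = -0.3295 ≈ -0.33
exp(−rT) = exp(−0.024·0.08333) = 0.9980
N(−d₂) = N(0.33) = 0.6293;  N(−d₁) = N(0.20) = 0.5793
P = 280·0.9980·0.6293 − 270·0.5793 = 175.8516 − 156.4110 = 19.4406

£19.44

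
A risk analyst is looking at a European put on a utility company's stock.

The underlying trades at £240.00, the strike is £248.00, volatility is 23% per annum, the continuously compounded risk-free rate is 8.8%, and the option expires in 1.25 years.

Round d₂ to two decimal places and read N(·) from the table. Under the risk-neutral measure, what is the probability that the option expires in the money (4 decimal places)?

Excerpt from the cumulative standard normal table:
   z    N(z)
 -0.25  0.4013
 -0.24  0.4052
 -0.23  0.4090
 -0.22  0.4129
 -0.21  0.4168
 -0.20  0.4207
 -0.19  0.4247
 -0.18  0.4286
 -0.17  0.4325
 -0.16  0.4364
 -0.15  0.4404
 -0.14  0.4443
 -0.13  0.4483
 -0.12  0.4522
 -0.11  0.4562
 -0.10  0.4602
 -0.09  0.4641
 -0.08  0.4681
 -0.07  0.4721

0.4325

σ√T = 0.23·√1.25 = 0.2571
d₁ = [ln(240/248) + (0.088 + 0.23²/2)·1.25] / 0.2571 = [-0.0328 + 0.1431] / 0.2571 = 0.4288 ≈ 0.43
d₂ = d₁ − σ√T = 0.4288 − 0.2571 = 0.1717 ≈ 0.17
Risk-neutral Pr[S_T < K] = N(−d₂) = N(-0.17) = 0.4325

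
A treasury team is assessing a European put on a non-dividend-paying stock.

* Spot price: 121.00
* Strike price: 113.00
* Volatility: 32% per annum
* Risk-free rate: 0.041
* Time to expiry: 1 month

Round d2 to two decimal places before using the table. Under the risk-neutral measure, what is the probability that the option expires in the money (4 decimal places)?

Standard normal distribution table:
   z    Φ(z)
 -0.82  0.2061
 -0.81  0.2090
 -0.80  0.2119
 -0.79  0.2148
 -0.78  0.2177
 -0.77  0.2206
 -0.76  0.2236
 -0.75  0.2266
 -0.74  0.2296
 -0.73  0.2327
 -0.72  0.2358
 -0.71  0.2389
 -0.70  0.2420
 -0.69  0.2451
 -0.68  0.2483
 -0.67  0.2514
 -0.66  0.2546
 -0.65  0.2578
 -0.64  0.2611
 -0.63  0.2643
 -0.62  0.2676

0.2327

σ√T = 0.32 × 0.2887 = 0.0924
d₁ = [ln(121/113) + (0.041 + 0.32²/2)·0.08333] / 0.0924 = [0.0684 + 0.0077] / 0.0924 = 0.8237 ⇒ 0.82
d₂ = d₁ − σ√T = 0.8237 − 0.0924 = 0.7313 ⇒ 0.73
Risk-neutral Pr[S_T < K] = N(−d₂) = N(-0.73) = 0.2327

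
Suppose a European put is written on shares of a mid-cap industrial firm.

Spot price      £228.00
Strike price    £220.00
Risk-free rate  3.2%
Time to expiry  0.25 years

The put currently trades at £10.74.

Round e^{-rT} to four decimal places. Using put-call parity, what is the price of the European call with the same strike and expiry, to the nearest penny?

e^(−rT) = e^(−0.032·0.25) = 0.9920
Put-call parity: C − P = S − K·e^(−rT) = 228 − 220·0.9920 = 228 − 218.2400 = 9.7600
C = P + (C − P) = 10.74 + (9.7600) = 20.5000

£20.50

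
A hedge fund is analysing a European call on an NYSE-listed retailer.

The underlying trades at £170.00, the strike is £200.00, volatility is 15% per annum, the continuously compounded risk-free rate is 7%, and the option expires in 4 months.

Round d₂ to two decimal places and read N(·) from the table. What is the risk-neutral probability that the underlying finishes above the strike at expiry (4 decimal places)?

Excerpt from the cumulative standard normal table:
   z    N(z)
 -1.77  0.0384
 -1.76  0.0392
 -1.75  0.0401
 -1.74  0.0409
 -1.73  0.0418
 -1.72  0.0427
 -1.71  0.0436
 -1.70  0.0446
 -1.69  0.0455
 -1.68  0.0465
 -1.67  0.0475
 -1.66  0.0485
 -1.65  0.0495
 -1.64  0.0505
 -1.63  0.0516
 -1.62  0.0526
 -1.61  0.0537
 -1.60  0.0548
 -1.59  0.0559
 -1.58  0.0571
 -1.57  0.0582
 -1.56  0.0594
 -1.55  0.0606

σ√T = 0.15 × 0.5774 = 0.0866
d₁ = [ln(170/200) + (0.07 + ½·0.15²)·0.3333] / (σ√T) = (-0.1625 + 0.0271) / 0.0866 = -1.5639 which rounds to -1.56
d₂ = -1.5639 − 0.0866 = -1.6505 which rounds to -1.65
Pr(exercise) under Q = N(d₂) = 0.0495

0.0495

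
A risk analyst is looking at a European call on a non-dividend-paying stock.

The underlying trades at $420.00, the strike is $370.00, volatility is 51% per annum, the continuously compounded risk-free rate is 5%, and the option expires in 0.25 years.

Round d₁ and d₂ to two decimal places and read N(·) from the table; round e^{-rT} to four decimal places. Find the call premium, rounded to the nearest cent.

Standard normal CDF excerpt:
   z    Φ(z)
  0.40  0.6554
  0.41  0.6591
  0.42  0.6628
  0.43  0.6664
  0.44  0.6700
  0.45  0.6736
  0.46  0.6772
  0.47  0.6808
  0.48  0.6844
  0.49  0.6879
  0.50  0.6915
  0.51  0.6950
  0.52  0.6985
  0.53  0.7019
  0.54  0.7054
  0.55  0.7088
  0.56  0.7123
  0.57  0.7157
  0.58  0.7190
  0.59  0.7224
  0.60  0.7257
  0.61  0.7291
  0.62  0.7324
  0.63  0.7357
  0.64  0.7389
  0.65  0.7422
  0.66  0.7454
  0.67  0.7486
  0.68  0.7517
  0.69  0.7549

$72.22

σ√T = 0.51 × 0.5000 = 0.2550
d₁ = [ln(420/370) + (0.05 + 0.51²/2)·0.25] / 0.2550 = [0.1268 + 0.0450] / 0.2550 = 0.6736 ≈ 0.67
d₂ = d₁ − σ√T = 0.6736 − 0.2550 = 0.4186 ≈ 0.42
exp(−rT) = exp(−0.05·0.25) = 0.9876
N(d₁) = N(0.67) = 0.7486;  N(d₂) = N(0.42) = 0.6628
C = 420·0.7486 − 370·0.9876·0.6628 = 314.4120 − 242.1951 = 72.2169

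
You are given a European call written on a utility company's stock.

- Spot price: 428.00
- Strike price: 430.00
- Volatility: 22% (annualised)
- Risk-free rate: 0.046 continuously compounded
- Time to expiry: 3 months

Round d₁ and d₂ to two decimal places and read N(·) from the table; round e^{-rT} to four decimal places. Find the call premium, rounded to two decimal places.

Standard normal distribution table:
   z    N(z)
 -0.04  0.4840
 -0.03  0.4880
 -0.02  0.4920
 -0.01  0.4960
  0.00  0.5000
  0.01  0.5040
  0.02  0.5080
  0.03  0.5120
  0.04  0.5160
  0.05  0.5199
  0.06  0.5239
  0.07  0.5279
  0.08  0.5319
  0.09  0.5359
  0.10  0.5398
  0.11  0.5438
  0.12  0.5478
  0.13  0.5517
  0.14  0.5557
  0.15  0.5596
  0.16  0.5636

20.21

σ√T = 0.22 × 0.5000 = 0.1100
ln(S/K) + (r + σ²/2)T = ln(428/430) + (0.046 + 0.22²/2)·0.25 = -0.0047 + 0.0175 = 0.0129
d₁ = 0.0129 / 0.1100 = 0.1172 → 0.12
d₂ = d₁ − σ√T = 0.1172 − 0.1100 = 0.0072 → 0.01
exp(−rT) = exp(−0.046·0.25) = 0.9886
C = 428·N(0.12) − 430·0.9886·N(0.01) = 428·0.5478 − 430·0.9886·0.5040 = 234.4584 − 214.2494 = 20.2090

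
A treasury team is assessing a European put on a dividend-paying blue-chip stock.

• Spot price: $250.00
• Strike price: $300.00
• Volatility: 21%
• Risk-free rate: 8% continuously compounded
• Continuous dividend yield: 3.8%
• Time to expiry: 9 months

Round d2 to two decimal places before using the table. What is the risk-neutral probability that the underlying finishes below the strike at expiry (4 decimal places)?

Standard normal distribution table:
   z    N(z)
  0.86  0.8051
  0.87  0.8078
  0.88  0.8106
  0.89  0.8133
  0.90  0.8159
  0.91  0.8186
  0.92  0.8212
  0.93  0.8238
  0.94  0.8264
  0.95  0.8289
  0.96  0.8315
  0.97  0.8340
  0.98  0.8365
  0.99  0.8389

σ√T = 0.21 × 0.8660 = 0.1819
d₁ = [ln(250/300) + (0.08 − 0.038 + ½·0.21²)·0.75] / (σ√T) = (-0.1823 + 0.0480) / 0.1819 = -0.7384 ≈ -0.74
d₂ = -0.7384 − 0.1819 = -0.9202 ≈ -0.92
Pr(exercise) under Q = N(−d₂) = N(0.92) = 0.8212

0.8212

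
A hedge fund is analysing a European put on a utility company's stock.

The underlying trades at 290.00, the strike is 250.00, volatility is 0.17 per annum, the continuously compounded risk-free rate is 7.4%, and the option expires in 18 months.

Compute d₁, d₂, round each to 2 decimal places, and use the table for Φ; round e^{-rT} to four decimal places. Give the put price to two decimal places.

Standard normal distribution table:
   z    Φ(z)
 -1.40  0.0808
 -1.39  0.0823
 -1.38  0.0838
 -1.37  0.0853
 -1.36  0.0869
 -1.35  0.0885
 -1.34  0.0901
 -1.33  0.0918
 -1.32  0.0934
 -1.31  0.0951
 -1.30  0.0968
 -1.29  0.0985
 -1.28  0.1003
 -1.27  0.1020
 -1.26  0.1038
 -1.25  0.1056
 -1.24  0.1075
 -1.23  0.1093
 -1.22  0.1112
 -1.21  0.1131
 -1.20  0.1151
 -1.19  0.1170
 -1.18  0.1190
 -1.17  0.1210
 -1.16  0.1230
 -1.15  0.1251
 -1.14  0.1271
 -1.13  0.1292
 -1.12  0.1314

2.77

T = 1.5;  σ√T = 0.2082
d₁ = [ln(290/250) + (0.074 + 0.17²/2)·1.5] / 0.2082 = [0.1484 + 0.1327] / 0.2082 = 1.3501 → 1.35
d₂ = d₁ − σ√T = 1.3501 − 0.2082 = 1.1419 → 1.14
exp(−rT) = exp(−0.074·1.5) = 0.8949
N(−d₂) = N(-1.14) = 0.1271;  N(−d₁) = N(-1.35) = 0.0885
P = 250·0.8949·0.1271 − 290·0.0885 = 28.4354 − 25.6650 = 2.7704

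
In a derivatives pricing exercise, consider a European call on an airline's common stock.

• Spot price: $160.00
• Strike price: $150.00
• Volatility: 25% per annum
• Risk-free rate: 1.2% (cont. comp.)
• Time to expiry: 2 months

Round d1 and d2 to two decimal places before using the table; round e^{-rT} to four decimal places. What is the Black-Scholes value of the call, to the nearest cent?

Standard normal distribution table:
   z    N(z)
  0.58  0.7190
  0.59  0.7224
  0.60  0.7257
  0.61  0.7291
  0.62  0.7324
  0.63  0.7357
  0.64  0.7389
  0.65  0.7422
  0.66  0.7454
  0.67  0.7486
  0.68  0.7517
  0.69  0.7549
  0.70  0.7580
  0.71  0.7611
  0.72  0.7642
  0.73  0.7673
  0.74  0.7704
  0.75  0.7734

$12.64

T = 0.1667;  σ√T = 0.1021
d₁ = [ln(160/150) + (0.012 + ½·0.25²)·0.1667] / (σ√T) = (0.0645 + 0.0072) / 0.1021 = 0.7030 which rounds to 0.70
d₂ = 0.7030 − 0.1021 = 0.6009 which rounds to 0.60
e^(−rT) = e^(−0.012·0.1667) = 0.9980
N(d₁) = N(0.70) = 0.7580;  N(d₂) = N(0.60) = 0.7257
C = 160·0.7580 − 150·0.9980·0.7257 = 121.2800 − 108.6373 = 12.6427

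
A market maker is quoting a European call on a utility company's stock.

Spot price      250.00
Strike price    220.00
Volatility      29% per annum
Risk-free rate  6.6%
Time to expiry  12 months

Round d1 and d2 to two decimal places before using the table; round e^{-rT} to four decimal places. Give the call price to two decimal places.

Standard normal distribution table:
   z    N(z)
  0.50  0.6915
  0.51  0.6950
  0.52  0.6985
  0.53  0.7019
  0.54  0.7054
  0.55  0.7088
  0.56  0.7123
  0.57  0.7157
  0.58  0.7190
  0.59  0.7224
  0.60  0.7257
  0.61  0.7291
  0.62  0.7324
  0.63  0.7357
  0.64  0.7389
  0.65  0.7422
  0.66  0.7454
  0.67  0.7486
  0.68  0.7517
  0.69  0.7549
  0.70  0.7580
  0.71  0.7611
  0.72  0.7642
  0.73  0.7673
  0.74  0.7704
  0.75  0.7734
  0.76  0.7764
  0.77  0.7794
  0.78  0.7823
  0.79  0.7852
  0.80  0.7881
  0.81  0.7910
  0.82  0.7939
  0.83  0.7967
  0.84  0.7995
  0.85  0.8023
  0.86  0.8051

T = 1;  σ√T = 0.2900
d₁ = [ln(250/220) + (0.066 + 0.29²/2)·1] / 0.2900 = [0.1278 + 0.1081] / 0.2900 = 0.8134 which rounds to 0.81
d₂ = d₁ − σ√T = 0.8134 − 0.2900 = 0.5234 which rounds to 0.52
exp(−rT) = exp(−0.066·1) = 0.9361
N(d₁) = N(0.81) = 0.7910;  N(d₂) = N(0.52) = 0.6985
C = 250·0.7910 − 220·0.9361·0.6985 = 197.7500 − 143.8505 = 53.8995

53.90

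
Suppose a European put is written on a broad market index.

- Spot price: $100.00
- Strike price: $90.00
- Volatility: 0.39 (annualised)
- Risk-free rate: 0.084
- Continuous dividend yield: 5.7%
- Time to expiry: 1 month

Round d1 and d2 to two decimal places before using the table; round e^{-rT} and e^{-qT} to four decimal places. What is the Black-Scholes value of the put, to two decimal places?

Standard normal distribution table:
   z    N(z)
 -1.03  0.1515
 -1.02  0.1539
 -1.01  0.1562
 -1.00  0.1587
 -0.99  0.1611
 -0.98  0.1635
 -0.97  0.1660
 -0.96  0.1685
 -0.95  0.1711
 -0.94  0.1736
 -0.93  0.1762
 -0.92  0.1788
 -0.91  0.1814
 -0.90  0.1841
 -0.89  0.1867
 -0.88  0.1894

$0.91

σ√T = 0.39 × 0.2887 = 0.1126
ln(S/K) + (r − q + σ²/2)T = ln(100/90) + (0.084 − 0.057 + 0.39²/2)·0.08333 = 0.1054 + 0.0086 = 0.1139
d₁ = 0.1139 / 0.1126 = 1.0121 → 1.01
d₂ = d₁ − σ√T = 1.0121 − 0.1126 = 0.8995 → 0.90
exp(−qT) = exp(−0.057·0.08333) = 0.9953;  exp(−rT) = exp(−0.084·0.08333) = 0.9930
N(−d₂) = N(-0.90) = 0.1841;  N(−d₁) = N(-1.01) = 0.1562
P = 90·0.9930·0.1841 − 100·0.9953·0.1562 = 16.4530 − 15.5466 = 0.9064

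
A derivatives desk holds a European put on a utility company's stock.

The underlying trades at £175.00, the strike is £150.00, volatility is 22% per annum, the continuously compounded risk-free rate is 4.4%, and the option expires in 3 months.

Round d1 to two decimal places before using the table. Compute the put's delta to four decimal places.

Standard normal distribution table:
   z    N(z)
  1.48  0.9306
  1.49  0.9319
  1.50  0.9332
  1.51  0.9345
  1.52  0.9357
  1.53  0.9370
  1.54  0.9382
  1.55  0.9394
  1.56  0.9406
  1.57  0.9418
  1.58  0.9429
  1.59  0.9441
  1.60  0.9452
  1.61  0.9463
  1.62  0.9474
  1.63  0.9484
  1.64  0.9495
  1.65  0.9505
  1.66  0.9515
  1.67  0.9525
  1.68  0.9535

-0.0594

σ√T = 0.22 × 0.5000 = 0.1100
d₁ = [ln(175/150) + (0.044 + 0.22²/2)·0.25] / 0.1100 = [0.1542 + 0.0170] / 0.1100 = 1.5564 → 1.56
N(d₁) = N(1.56) = 0.9406
Δ_put = N(d₁) − 1 = 0.9406 − 1 = -0.0594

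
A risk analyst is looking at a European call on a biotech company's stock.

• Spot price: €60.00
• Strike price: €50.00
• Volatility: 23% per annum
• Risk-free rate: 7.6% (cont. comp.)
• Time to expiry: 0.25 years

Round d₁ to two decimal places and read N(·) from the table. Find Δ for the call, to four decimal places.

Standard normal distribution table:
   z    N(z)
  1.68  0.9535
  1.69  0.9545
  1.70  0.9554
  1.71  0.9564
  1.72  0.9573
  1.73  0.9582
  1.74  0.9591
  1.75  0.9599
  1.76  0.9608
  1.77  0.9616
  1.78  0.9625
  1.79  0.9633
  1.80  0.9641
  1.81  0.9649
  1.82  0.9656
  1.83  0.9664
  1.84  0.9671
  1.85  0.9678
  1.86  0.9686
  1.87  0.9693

0.9649

σ√T = 0.23·√0.25 = 0.1150
d₁ = [ln(60/50) + (0.076 + ½·0.23²)·0.25] / (σ√T) = (0.1823 + 0.0256) / 0.1150 = 1.8081 which rounds to 1.81
N(d₁) = N(1.81) = 0.9649
Δ_call = N(d₁) = 0.9649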